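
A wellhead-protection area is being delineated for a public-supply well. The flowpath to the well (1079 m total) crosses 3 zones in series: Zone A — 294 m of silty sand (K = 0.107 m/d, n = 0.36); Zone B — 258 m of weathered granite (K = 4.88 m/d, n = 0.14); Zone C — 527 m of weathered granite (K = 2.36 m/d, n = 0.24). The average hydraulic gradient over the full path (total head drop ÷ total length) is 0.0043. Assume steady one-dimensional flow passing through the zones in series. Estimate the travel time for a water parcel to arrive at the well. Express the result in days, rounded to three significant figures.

175000 days

For zones in series the flux q is common to all zones; the equivalent conductivity is the harmonic (thickness-weighted) mean, K_eq = L_total / Σ(L_j/K_j).
Σ(L/K) = 294/0.107 + 258/4.88 + 527/2.36 = 2748 + 52.87 + 223.3 = 3024 d
K_eq = L_total / Σ(L/K) = 1079 / 3024 = 0.3568 m/d
q = K_eq · i = 0.3568 × 0.0043 = 0.001534 m/d (same in every zone)
Zone A: v = q/n = 0.001534/0.36 = 0.004262 m/d → t_A = 294/0.004262 = 68980 d
Zone B: v = q/n = 0.001534/0.14 = 0.01096 m/d → t_B = 258/0.01096 = 23540 d
Zone C: v = q/n = 0.001534/0.24 = 0.006393 m/d → t_C = 527/0.006393 = 82430 d
Total t = 68980 + 23540 + 82430 = 175000 d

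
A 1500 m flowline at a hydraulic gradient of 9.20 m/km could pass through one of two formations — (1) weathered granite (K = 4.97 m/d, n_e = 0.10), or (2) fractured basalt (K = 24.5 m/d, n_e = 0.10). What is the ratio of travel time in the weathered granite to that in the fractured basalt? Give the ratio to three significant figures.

Unit 1 (weathered granite): v = 4.97×0.0092/0.10 = 0.4572 m/d, t = 1500/0.4572 = 3281 d
Unit 2 (fractured basalt): v = 24.5×0.0092/0.10 = 2.254 m/d, t = 1500/2.254 = 665.5 d
t(weathered granite) / t(fractured basalt) = 3281/665.5 = 4.93

4.93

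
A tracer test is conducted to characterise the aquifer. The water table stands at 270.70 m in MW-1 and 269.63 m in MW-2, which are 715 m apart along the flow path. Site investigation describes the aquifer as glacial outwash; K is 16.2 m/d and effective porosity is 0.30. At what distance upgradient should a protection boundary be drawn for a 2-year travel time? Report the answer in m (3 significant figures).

59.0 m

Hydraulic gradient i = (270.70 − 269.63) / 715 = 1.07 / 715 = 0.001497
Darcy flux q = K·i = 16.2 × 0.001497 = 0.02424 m/d
Average linear velocity = 0.02424 / 0.30 = 0.08081 m/d
T = 2 yr × 365 = 730 d
L = v × T = 0.08081 × 730 = 58.99 m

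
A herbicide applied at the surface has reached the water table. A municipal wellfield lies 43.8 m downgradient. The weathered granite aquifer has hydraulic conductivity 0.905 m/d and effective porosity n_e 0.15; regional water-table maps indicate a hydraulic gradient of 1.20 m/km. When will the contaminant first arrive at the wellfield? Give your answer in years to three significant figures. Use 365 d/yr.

Specific discharge q = 0.905 × 0.0012 = 0.001086 m/d
Average linear velocity = 0.001086 / 0.15 = 0.007240 m/d
t = L / v = 43.8 / 0.007240 = 6050 d
   = 6050 / 365 = 16.6 yr

16.6 years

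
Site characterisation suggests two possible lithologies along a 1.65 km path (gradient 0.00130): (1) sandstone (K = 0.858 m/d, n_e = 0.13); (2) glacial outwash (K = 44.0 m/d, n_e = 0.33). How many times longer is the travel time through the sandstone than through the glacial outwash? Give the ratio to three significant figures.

Unit 1 (sandstone): v = 0.858×0.0013/0.13 = 0.008580 m/d, t = 1650/0.008580 = 192300 d
Unit 2 (glacial outwash): v = 44.0×0.0013/0.33 = 0.1733 m/d, t = 1650/0.1733 = 9519 d
t(sandstone) / t(glacial outwash) = 192300/9519 = 20.2

20.2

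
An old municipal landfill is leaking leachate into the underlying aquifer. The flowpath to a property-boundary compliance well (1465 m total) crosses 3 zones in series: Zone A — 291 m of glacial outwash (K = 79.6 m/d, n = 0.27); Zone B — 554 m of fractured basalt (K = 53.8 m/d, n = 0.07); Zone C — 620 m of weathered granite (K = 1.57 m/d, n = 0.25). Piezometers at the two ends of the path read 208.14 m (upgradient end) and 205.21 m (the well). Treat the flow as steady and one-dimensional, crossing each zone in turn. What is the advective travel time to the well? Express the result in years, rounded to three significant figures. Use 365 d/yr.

Total head drop ΔH = 208.14 − 205.21 = 2.93 m
Continuity: the same q passes through each zone, so ΔH = q·Σ(L_j/K_j) — the zones act as resistances in series.
Σ(L/K) = 291/79.6 + 554/53.8 + 620/1.57 = 3.656 + 10.30 + 394.9 = 408.9 d
q = ΔH / Σ(L/K) = 2.93 / 408.9 = 0.007166 m/d (same in every zone)
Zone A: v = q/n = 0.007166/0.27 = 0.02654 m/d → t_A = 291/0.02654 = 10960 d
Zone B: v = q/n = 0.007166/0.07 = 0.1024 m/d → t_B = 554/0.1024 = 5411 d
Zone C: v = q/n = 0.007166/0.25 = 0.02867 m/d → t_C = 620/0.02867 = 21630 d
Total t = 10960 + 5411 + 21630 = 38000 d
   = 38000 / 365 = 104 yr

104 years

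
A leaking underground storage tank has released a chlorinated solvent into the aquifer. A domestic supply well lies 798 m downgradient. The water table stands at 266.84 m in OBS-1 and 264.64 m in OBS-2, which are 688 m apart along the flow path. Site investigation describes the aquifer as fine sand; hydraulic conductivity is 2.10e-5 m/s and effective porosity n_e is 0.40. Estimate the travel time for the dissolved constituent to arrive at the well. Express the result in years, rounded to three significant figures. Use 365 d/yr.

151 years

Hydraulic gradient i = (266.84 − 264.64) / 688 = 2.20 / 688 = 0.003198
K = 2.10e-5 m/s × 86400 s/d = 1.814 m/d
Darcy flux q = K·i = 1.814 × 0.003198 = 0.005802 m/d
v = Ki/n = 1.814·0.003198/0.40 = 0.01450 m/d
t = L / v = 798 / 0.01450 = 55020 d
   = 55020 / 365 = 151 yr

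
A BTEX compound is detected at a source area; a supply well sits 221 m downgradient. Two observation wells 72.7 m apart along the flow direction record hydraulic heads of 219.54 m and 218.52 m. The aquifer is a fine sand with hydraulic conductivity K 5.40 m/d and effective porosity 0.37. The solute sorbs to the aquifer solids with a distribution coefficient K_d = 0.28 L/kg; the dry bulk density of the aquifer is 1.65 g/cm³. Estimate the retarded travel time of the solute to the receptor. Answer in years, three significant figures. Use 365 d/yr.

Hydraulic gradient i = (219.54 − 218.52) / 72.7 = 1.02 / 72.7 = 0.01403
q = Ki = 5.40 × 0.01403 = 0.07576 m/d
v_s = q/n_e = 0.07576/0.37 = 0.2048 m/d
Retardation R = 1 + ρ_b·K_d/n = 1 + 1.65×0.28/0.37 = 2.249
Contaminant velocity v_c = v/R = 0.2048/2.249 = 0.09106 m/d
t = L/v_c = 221/0.09106 = 2427 d
   = 2427/365 = 6.65 yr

6.65 years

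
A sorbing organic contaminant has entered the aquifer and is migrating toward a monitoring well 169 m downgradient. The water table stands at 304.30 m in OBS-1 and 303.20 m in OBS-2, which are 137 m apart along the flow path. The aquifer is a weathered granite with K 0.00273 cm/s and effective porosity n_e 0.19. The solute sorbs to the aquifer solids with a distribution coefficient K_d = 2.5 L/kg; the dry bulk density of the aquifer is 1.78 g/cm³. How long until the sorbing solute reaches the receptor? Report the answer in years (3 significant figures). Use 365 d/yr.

113 years

Hydraulic gradient i = (304.30 − 303.20) / 137 = 1.10 / 137 = 0.008029
K = 0.00273 cm/s × 864 = 2.359 m/d
q = Ki = 2.359 × 0.008029 = 0.01894 m/d
Seepage velocity v = q / n = 0.01894 / 0.19 = 0.09968 m/d
Retardation R = 1 + ρ_b·K_d/n = 1 + 1.78×2.5/0.19 = 24.42
Contaminant velocity v_c = v/R = 0.09968/24.42 = 0.004082 m/d
t = L/v_c = 169/0.004082 = 41410 d
   = 41410/365 = 113 yr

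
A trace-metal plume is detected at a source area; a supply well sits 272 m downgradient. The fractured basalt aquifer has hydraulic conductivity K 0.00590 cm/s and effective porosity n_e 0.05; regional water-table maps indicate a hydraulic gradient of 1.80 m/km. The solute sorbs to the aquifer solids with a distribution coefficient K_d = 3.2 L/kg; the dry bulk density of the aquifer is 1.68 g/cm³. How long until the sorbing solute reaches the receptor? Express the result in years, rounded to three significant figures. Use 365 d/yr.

441 years

K = 0.00590 cm/s × 864 = 5.098 m/d
q = Ki = 5.098 × 0.0018 = 0.009176 m/d
Average linear velocity = 0.009176 / 0.05 = 0.1835 m/d
Retardation R = 1 + ρ_b·K_d/n = 1 + 1.68×3.2/0.05 = 108.5
Contaminant velocity v_c = v/R = 0.1835/108.5 = 0.001691 m/d
t = L/v_c = 272/0.001691 = 160800 d
   = 160800/365 = 441 yr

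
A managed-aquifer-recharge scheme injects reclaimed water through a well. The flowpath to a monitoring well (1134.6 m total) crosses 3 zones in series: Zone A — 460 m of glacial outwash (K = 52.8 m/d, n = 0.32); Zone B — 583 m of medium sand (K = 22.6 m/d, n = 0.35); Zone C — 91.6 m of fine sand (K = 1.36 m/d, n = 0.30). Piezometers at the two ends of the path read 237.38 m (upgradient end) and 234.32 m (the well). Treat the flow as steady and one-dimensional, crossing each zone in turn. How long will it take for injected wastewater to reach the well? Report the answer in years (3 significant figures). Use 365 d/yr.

34.5 years

Total head drop ΔH = 237.38 − 234.32 = 3.06 m
Continuity: the same q passes through each zone, so ΔH = q·Σ(L_j/K_j) — the zones act as resistances in series.
Σ(L/K) = 460/52.8 + 583/22.6 + 91.6/1.36 = 8.712 + 25.80 + 67.35 = 101.9 d
q = ΔH / Σ(L/K) = 3.06 / 101.9 = 0.03004 m/d (same in every zone)
Zone A: v = q/n = 0.03004/0.32 = 0.09388 m/d → t_A = 460/0.09388 = 4900 d
Zone B: v = q/n = 0.03004/0.35 = 0.08583 m/d → t_B = 583/0.08583 = 6792 d
Zone C: v = q/n = 0.03004/0.30 = 0.1001 m/d → t_C = 91.6/0.1001 = 914.8 d
Total t = 4900 + 6792 + 914.8 = 12610 d
   = 12610 / 365 = 34.5 yr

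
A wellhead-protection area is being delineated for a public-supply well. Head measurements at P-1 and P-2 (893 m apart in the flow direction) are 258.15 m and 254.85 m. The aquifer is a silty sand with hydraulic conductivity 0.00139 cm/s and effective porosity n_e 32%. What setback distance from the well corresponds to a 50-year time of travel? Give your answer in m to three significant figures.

Hydraulic gradient i = (258.15 − 254.85) / 893 = 3.30 / 893 = 0.003695
K = 0.00139 cm/s × 864 = 1.201 m/d
Specific discharge q = 1.201 × 0.003695 = 0.004438 m/d
v_s = q/n_e = 0.004438/0.32 = 0.01387 m/d
T = 50 yr × 365 = 18250 d
L = v × T = 0.01387 × 18250 = 253.1 m

253 m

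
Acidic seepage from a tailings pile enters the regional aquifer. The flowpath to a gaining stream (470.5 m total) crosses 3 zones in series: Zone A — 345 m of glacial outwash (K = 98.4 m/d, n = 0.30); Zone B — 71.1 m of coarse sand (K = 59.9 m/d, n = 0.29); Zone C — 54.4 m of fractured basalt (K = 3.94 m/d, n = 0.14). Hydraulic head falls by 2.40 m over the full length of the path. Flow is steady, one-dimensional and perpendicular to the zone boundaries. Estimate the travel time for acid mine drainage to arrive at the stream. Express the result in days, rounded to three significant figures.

1020 days

Steady 1-D flow in series ⇒ the Darcy flux q is identical in every zone and the zone head losses add (resistances L/K in series).
Σ(L/K) = 345/98.4 + 71.1/59.9 + 54.4/3.94 = 3.506 + 1.187 + 13.81 = 18.50 d
q = ΔH / Σ(L/K) = 2.40 / 18.50 = 0.1297 m/d (same in every zone)
Zone A: v = q/n = 0.1297/0.30 = 0.4324 m/d → t_A = 345/0.4324 = 797.8 d
Zone B: v = q/n = 0.1297/0.29 = 0.4473 m/d → t_B = 71.1/0.4473 = 158.9 d
Zone C: v = q/n = 0.1297/0.14 = 0.9266 m/d → t_C = 54.4/0.9266 = 58.71 d
Total t = 797.8 + 158.9 + 58.71 = 1015 d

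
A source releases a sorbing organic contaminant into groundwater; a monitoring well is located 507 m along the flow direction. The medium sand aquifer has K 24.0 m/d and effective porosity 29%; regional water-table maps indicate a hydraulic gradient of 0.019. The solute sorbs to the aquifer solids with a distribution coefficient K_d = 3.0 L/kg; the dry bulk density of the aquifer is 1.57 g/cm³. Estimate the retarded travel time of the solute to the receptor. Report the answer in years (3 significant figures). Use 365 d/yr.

15.2 years

Darcy flux q = K·i = 24.0 × 0.019 = 0.4560 m/d
Average linear velocity = 0.4560 / 0.29 = 1.572 m/d
Retardation R = 1 + ρ_b·K_d/n = 1 + 1.57×3.0/0.29 = 17.24
Contaminant velocity v_c = v/R = 1.572/17.24 = 0.09120 m/d
t = L/v_c = 507/0.09120 = 5559 d
   = 5559/365 = 15.2 yr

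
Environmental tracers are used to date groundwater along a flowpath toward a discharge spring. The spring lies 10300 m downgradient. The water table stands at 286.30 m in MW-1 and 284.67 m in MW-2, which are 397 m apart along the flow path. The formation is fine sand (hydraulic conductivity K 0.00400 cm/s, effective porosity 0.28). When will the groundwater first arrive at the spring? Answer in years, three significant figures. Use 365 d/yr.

557 years

Hydraulic gradient i = (286.30 − 284.67) / 397 = 1.63 / 397 = 0.004106
K = 0.00400 cm/s × 864 = 3.456 m/d
q = Ki = 3.456 × 0.004106 = 0.01419 m/d
Average linear velocity = 0.01419 / 0.28 = 0.05068 m/d
t = L / v = 10300 / 0.05068 = 203200 d
   = 203200 / 365 = 557 yr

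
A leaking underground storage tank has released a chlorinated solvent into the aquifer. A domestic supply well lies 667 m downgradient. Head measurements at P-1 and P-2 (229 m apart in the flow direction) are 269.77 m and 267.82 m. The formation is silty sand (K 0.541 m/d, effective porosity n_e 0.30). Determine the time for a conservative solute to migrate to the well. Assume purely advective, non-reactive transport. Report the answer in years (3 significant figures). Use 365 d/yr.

Hydraulic gradient i = (269.77 − 267.82) / 229 = 1.95 / 229 = 0.008515
Darcy flux q = K·i = 0.541 × 0.008515 = 0.004607 m/d
Average linear velocity = 0.004607 / 0.30 = 0.01536 m/d
t = L / v = 667 / 0.01536 = 43440 d
   = 43440 / 365 = 119 yr

119 years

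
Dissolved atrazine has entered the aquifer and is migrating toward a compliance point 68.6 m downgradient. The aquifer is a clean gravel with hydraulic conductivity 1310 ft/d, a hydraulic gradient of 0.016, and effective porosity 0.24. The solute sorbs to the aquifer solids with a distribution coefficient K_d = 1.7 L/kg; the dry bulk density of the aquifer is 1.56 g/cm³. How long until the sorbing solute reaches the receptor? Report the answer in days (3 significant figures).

K = 1310 ft/d × 0.3048 = 399.3 m/d
Darcy flux q = K·i = 399.3 × 0.016 = 6.389 m/d
Seepage velocity v = q / n = 6.389 / 0.24 = 26.62 m/d
Retardation R = 1 + ρ_b·K_d/n = 1 + 1.56×1.7/0.24 = 12.05
Contaminant velocity v_c = v/R = 26.62/12.05 = 2.209 m/d
t = L/v_c = 68.6/2.209 = 31.05 d

31.1 days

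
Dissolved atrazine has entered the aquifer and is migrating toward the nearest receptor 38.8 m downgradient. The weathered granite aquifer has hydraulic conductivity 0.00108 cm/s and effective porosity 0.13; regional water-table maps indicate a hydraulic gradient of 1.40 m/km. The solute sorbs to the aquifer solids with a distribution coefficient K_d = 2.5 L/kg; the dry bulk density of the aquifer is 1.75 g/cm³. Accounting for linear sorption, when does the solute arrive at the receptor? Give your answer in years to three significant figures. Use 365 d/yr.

K = 0.00108 cm/s × 864 = 0.9331 m/d
Darcy flux q = K·i = 0.9331 × 0.0014 = 0.001306 m/d
v = Ki/n = 0.9331·0.0014/0.13 = 0.01005 m/d
Retardation R = 1 + ρ_b·K_d/n = 1 + 1.75×2.5/0.13 = 34.65
Contaminant velocity v_c = v/R = 0.01005/34.65 = 2.900e-4 m/d
t = L/v_c = 38.8/2.900e-4 = 133800 d
   = 133800/365 = 367 yr

367 years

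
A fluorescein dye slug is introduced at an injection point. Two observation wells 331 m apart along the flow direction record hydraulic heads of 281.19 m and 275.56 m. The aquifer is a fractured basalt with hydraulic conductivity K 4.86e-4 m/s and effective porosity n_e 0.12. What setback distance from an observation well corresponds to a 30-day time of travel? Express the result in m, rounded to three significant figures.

Hydraulic gradient i = (281.19 − 275.56) / 331 = 5.63 / 331 = 0.01701
K = 4.86e-4 m/s × 86400 s/d = 41.99 m/d
Specific discharge q = 41.99 × 0.01701 = 0.7142 m/d
v = Ki/n = 41.99·0.01701/0.12 = 5.952 m/d
L = v × T = 5.952 × 30 = 178.6 m

179 m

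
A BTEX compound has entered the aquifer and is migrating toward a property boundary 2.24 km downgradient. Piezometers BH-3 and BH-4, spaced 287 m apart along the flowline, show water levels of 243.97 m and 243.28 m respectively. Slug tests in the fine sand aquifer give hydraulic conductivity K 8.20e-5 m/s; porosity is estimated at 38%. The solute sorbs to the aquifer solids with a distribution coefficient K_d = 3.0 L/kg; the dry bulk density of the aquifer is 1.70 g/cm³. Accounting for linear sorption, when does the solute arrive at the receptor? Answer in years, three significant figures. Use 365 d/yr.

1970 years

Hydraulic gradient i = (243.97 − 243.28) / 287 = 0.69 / 287 = 0.002404
K = 8.20e-5 m/s × 86400 s/d = 7.085 m/d
Specific discharge q = 7.085 × 0.002404 = 0.01703 m/d
Seepage velocity v = q / n = 0.01703 / 0.38 = 0.04482 m/d
Retardation R = 1 + ρ_b·K_d/n = 1 + 1.70×3.0/0.38 = 14.42
Contaminant velocity v_c = v/R = 0.04482/14.42 = 0.003108 m/d
L = 2.24 km = 2240 m
t = L/v_c = 2240/0.003108 = 720700 d
   = 720700/365 = 1970 yr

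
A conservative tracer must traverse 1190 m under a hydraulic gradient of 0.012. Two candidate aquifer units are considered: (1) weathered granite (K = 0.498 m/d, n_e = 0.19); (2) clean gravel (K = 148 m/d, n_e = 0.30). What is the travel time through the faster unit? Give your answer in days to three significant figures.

Unit 1 (weathered granite): v = 0.498×0.012/0.19 = 0.03145 m/d, t = 1190/0.03145 = 37830 d
Unit 2 (clean gravel): v = 148×0.012/0.30 = 5.920 m/d, t = 1190/5.920 = 201.0 d
Faster unit: t = 201 d

201 days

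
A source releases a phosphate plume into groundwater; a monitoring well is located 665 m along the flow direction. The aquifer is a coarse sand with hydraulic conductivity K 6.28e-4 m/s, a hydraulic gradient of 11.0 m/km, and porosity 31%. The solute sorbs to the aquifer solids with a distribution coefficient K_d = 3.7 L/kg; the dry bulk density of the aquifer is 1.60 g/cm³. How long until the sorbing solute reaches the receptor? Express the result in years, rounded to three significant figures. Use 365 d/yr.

19.0 years

K = 6.28e-4 m/s × 86400 s/d = 54.26 m/d
Specific discharge q = 54.26 × 0.011 = 0.5969 m/d
Seepage velocity v = q / n = 0.5969 / 0.31 = 1.925 m/d
Retardation R = 1 + ρ_b·K_d/n = 1 + 1.60×3.7/0.31 = 20.10
Contaminant velocity v_c = v/R = 1.925/20.10 = 0.09580 m/d
t = L/v_c = 665/0.09580 = 6941 d
   = 6941/365 = 19.0 yr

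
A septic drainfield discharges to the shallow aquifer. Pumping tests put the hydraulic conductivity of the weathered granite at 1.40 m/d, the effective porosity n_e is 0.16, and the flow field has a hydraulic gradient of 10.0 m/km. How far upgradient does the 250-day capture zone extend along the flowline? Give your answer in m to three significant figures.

Darcy flux q = K·i = 1.40 × 0.010 = 0.01400 m/d
v = Ki/n = 1.40·0.010/0.16 = 0.08750 m/d
L = v × T = 0.08750 × 250 = 21.88 m

21.9 m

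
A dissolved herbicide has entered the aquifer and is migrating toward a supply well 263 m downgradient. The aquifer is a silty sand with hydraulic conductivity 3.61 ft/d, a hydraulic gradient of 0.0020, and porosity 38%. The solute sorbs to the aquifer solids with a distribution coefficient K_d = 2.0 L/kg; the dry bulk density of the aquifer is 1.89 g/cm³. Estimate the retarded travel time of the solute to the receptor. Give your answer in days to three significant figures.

K = 3.61 ft/d × 0.3048 = 1.100 m/d
Darcy flux q = K·i = 1.100 × 0.0020 = 0.002201 m/d
v_s = q/n_e = 0.002201/0.38 = 0.005791 m/d
Retardation R = 1 + ρ_b·K_d/n = 1 + 1.89×2.0/0.38 = 10.95
Contaminant velocity v_c = v/R = 0.005791/10.95 = 5.290e-4 m/d
t = L/v_c = 263/5.290e-4 = 497200 d

497000 days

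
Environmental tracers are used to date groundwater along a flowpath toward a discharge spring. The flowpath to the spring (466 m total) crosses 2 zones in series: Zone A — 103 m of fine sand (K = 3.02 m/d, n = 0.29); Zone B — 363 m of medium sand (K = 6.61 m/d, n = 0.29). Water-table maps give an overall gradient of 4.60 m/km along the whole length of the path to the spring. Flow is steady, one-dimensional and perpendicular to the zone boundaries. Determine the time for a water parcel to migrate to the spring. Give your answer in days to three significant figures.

Continuity: the same q passes through each zone, so ΔH = q·Σ(L_j/K_j) — the zones act as resistances in series.
Σ(L/K) = 103/3.02 + 363/6.61 = 34.11 + 54.92 = 89.02 d
K_eq = L_total / Σ(L/K) = 466 / 89.02 = 5.235 m/d
q = K_eq · i = 5.235 × 0.0046 = 0.02408 m/d (same in every zone)
Zone A: v = q/n = 0.02408/0.29 = 0.08303 m/d → t_A = 103/0.08303 = 1240 d
Zone B: v = q/n = 0.02408/0.29 = 0.08303 m/d → t_B = 363/0.08303 = 4372 d
Total t = 1240 + 4372 = 5612 d

5610 days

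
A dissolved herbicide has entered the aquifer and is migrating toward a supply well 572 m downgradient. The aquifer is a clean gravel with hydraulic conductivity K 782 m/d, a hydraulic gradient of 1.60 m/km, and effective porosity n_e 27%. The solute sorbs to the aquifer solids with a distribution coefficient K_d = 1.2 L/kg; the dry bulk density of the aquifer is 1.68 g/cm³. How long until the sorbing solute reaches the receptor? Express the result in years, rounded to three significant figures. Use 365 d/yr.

Specific discharge q = 782 × 0.0016 = 1.251 m/d
Seepage velocity v = q / n = 1.251 / 0.27 = 4.634 m/d
Retardation R = 1 + ρ_b·K_d/n = 1 + 1.68×1.2/0.27 = 8.467
Contaminant velocity v_c = v/R = 4.634/8.467 = 0.5473 m/d
t = L/v_c = 572/0.5473 = 1045 d
   = 1045/365 = 2.86 yr

2.86 years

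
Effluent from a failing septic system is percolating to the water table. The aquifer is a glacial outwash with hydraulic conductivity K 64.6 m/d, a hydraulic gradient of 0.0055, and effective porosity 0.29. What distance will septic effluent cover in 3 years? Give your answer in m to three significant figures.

1340 m

q = Ki = 64.6 × 0.0055 = 0.3553 m/d
v = Ki/n = 64.6·0.0055/0.29 = 1.225 m/d
T = 3 yr × 365 = 1095 d
L = v × T = 1.225 × 1095 = 1342 m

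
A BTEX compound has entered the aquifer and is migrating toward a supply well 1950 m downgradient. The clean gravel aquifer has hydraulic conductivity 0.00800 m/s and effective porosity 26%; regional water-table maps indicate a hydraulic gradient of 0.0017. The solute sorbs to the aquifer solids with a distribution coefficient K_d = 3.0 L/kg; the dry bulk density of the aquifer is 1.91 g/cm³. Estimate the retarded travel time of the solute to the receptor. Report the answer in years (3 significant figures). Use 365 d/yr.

K = 0.00800 m/s × 86400 s/d = 691.2 m/d
Specific discharge q = 691.2 × 0.0017 = 1.175 m/d
Average linear velocity = 1.175 / 0.26 = 4.519 m/d
Retardation R = 1 + ρ_b·K_d/n = 1 + 1.91×3.0/0.26 = 23.04
Contaminant velocity v_c = v/R = 4.519/23.04 = 0.1962 m/d
t = L/v_c = 1950/0.1962 = 9941 d
   = 9941/365 = 27.2 yr

27.2 years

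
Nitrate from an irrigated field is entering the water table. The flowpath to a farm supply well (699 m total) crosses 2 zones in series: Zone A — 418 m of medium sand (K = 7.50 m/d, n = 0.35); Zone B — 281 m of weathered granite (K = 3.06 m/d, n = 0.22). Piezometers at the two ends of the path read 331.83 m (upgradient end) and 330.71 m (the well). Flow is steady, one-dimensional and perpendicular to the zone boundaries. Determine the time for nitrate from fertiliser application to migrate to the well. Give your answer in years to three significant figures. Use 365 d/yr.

75.1 years

Total head drop ΔH = 331.83 − 330.71 = 1.12 m
Continuity: the same q passes through each zone, so ΔH = q·Σ(L_j/K_j) — the zones act as resistances in series.
Σ(L/K) = 418/7.50 + 281/3.06 = 55.73 + 91.83 = 147.6 d
q = ΔH / Σ(L/K) = 1.12 / 147.6 = 0.007590 m/d (same in every zone)
Zone A: v = q/n = 0.007590/0.35 = 0.02169 m/d → t_A = 418/0.02169 = 19280 d
Zone B: v = q/n = 0.007590/0.22 = 0.03450 m/d → t_B = 281/0.03450 = 8145 d
Total t = 19280 + 8145 = 27420 d
   = 27420 / 365 = 75.1 yr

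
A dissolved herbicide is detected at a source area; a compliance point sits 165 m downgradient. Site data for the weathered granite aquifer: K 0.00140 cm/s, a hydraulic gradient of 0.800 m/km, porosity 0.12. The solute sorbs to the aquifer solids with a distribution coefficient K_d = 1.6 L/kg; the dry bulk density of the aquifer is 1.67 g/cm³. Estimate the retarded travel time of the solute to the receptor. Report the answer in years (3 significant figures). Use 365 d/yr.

K = 0.00140 cm/s × 864 = 1.210 m/d
q = Ki = 1.210 × 8.0e-4 = 9.677e-4 m/d
v_s = q/n_e = 9.677e-4/0.12 = 0.008064 m/d
Retardation R = 1 + ρ_b·K_d/n = 1 + 1.67×1.6/0.12 = 23.27
Contaminant velocity v_c = v/R = 0.008064/23.27 = 3.466e-4 m/d
t = L/v_c = 165/3.466e-4 = 476100 d
   = 476100/365 = 1300 yr

1300 years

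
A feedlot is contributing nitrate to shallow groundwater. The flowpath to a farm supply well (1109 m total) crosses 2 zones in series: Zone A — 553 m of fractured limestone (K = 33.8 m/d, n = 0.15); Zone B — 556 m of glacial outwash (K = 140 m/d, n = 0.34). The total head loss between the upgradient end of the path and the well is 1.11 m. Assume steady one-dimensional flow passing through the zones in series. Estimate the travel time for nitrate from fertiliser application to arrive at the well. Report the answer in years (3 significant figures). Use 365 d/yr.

Steady 1-D flow in series ⇒ the Darcy flux q is identical in every zone and the zone head losses add (resistances L/K in series).
Σ(L/K) = 553/33.8 + 556/140 = 16.36 + 3.971 = 20.33 d
q = ΔH / Σ(L/K) = 1.11 / 20.33 = 0.05459 m/d (same in every zone)
Zone A: v = q/n = 0.05459/0.15 = 0.3640 m/d → t_A = 553/0.3640 = 1519 d
Zone B: v = q/n = 0.05459/0.34 = 0.1606 m/d → t_B = 556/0.1606 = 3463 d
Total t = 1519 + 3463 = 4982 d
   = 4982 / 365 = 13.6 yr

13.6 years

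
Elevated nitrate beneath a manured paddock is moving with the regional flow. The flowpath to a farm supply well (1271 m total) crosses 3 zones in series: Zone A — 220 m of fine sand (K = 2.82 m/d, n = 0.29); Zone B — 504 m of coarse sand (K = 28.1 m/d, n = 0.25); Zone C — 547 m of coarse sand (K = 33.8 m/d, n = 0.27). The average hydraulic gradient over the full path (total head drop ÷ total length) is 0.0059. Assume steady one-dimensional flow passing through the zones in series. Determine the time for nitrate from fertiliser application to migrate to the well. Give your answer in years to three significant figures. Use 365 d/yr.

Steady 1-D flow in series ⇒ the Darcy flux q is identical in every zone and the zone head losses add (resistances L/K in series).
Σ(L/K) = 220/2.82 + 504/28.1 + 547/33.8 = 78.01 + 17.94 + 16.18 = 112.1 d
K_eq = L_total / Σ(L/K) = 1271 / 112.1 = 11.33 m/d
q = K_eq · i = 11.33 × 0.0059 = 0.06687 m/d (same in every zone)
Zone A: v = q/n = 0.06687/0.29 = 0.2306 m/d → t_A = 220/0.2306 = 954.0 d
Zone B: v = q/n = 0.06687/0.25 = 0.2675 m/d → t_B = 504/0.2675 = 1884 d
Zone C: v = q/n = 0.06687/0.27 = 0.2477 m/d → t_C = 547/0.2477 = 2208 d
Total t = 954.0 + 1884 + 2208 = 5047 d
   = 5047 / 365 = 13.8 yr

13.8 years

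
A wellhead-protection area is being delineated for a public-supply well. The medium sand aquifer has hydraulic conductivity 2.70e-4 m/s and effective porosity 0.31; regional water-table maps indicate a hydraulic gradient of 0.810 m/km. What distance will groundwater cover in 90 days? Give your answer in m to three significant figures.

K = 2.70e-4 m/s × 86400 s/d = 23.33 m/d
Darcy flux q = K·i = 23.33 × 8.1e-4 = 0.01890 m/d
Seepage velocity v = q / n = 0.01890 / 0.31 = 0.06095 m/d
L = v × T = 0.06095 × 90 = 5.486 m

5.49 m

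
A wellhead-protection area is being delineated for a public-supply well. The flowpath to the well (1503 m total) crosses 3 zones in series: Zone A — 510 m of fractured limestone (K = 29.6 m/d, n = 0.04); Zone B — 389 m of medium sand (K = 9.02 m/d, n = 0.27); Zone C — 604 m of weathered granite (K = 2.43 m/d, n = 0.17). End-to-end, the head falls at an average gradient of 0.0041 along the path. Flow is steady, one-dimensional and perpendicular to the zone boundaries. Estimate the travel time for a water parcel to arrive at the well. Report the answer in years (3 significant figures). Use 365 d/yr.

31.3 years

For zones in series the flux q is common to all zones; the equivalent conductivity is the harmonic (thickness-weighted) mean, K_eq = L_total / Σ(L_j/K_j).
Σ(L/K) = 510/29.6 + 389/9.02 + 604/2.43 = 17.23 + 43.13 + 248.6 = 308.9 d
K_eq = L_total / Σ(L/K) = 1503 / 308.9 = 4.865 m/d
q = K_eq · i = 4.865 × 0.0041 = 0.01995 m/d (same in every zone)
Zone A: v = q/n = 0.01995/0.04 = 0.4987 m/d → t_A = 510/0.4987 = 1023 d
Zone B: v = q/n = 0.01995/0.27 = 0.07388 m/d → t_B = 389/0.07388 = 5265 d
Zone C: v = q/n = 0.01995/0.17 = 0.1173 m/d → t_C = 604/0.1173 = 5147 d
Total t = 1023 + 5265 + 5147 = 11440 d
   = 11440 / 365 = 31.3 yr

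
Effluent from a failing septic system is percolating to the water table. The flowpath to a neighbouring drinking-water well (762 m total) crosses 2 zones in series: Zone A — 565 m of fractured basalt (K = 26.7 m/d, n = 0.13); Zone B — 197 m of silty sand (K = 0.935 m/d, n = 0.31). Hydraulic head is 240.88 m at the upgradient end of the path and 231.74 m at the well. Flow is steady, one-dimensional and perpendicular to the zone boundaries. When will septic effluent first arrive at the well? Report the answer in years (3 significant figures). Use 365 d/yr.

Total head drop ΔH = 240.88 − 231.74 = 9.14 m
Steady 1-D flow in series ⇒ the Darcy flux q is identical in every zone and the zone head losses add (resistances L/K in series).
Σ(L/K) = 565/26.7 + 197/0.935 = 21.16 + 210.7 = 231.9 d
q = ΔH / Σ(L/K) = 9.14 / 231.9 = 0.03942 m/d (same in every zone)
Zone A: v = q/n = 0.03942/0.13 = 0.3032 m/d → t_A = 565/0.3032 = 1863 d
Zone B: v = q/n = 0.03942/0.31 = 0.1272 m/d → t_B = 197/0.1272 = 1549 d
Total t = 1863 + 1549 = 3412 d
   = 3412 / 365 = 9.35 yr

9.35 years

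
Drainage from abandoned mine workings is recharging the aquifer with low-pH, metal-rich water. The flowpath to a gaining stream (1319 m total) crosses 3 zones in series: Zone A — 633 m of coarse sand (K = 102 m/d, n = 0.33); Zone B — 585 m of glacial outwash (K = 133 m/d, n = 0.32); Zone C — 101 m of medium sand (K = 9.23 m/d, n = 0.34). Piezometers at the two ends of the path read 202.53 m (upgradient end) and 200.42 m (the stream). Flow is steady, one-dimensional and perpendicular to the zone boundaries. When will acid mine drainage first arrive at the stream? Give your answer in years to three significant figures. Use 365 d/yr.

12.0 years

Total head drop ΔH = 202.53 − 200.42 = 2.11 m
Continuity: the same q passes through each zone, so ΔH = q·Σ(L_j/K_j) — the zones act as resistances in series.
Σ(L/K) = 633/102 + 585/133 + 101/9.23 = 6.206 + 4.398 + 10.94 = 21.55 d
q = ΔH / Σ(L/K) = 2.11 / 21.55 = 0.09793 m/d (same in every zone)
Zone A: v = q/n = 0.09793/0.33 = 0.2967 m/d → t_A = 633/0.2967 = 2133 d
Zone B: v = q/n = 0.09793/0.32 = 0.3060 m/d → t_B = 585/0.3060 = 1912 d
Zone C: v = q/n = 0.09793/0.34 = 0.2880 m/d → t_C = 101/0.2880 = 350.7 d
Total t = 2133 + 1912 + 350.7 = 4395 d
   = 4395 / 365 = 12.0 yr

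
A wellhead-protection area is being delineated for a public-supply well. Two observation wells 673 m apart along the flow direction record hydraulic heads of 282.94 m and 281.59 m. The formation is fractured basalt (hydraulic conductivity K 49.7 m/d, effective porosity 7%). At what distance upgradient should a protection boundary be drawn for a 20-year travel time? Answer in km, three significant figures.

10.4 km

Hydraulic gradient i = (282.94 − 281.59) / 673 = 1.35 / 673 = 0.002006
q = Ki = 49.7 × 0.002006 = 0.09970 m/d
Seepage velocity v = q / n = 0.09970 / 0.07 = 1.424 m/d
T = 20 yr × 365 = 7300 d
L = v × T = 1.424 × 7300 = 10400 m
   = 10.4 km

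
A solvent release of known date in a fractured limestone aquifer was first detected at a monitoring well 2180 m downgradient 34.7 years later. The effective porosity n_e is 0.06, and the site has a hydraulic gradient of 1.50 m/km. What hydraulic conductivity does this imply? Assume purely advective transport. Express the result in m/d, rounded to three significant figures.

6.88 m/d

t = 34.7 years = 12670 d
v = L / t = 2180 / 12670 = 0.1721 m/d
K = v · n / i = 0.1721 × 0.06 / 0.0015 = 6.88 m/d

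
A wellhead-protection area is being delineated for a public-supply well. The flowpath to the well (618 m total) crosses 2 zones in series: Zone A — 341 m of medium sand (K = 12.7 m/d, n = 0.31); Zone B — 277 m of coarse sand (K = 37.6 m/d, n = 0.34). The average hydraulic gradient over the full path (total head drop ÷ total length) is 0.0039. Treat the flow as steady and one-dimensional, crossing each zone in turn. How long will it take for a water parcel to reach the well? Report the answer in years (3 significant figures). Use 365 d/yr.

Steady 1-D flow in series ⇒ the Darcy flux q is identical in every zone and the zone head losses add (resistances L/K in series).
Σ(L/K) = 341/12.7 + 277/37.6 = 26.85 + 7.367 = 34.22 d
K_eq = L_total / Σ(L/K) = 618 / 34.22 = 18.06 m/d
q = K_eq · i = 18.06 × 0.0039 = 0.07044 m/d (same in every zone)
Zone A: v = q/n = 0.07044/0.31 = 0.2272 m/d → t_A = 341/0.2272 = 1501 d
Zone B: v = q/n = 0.07044/0.34 = 0.2072 m/d → t_B = 277/0.2072 = 1337 d
Total t = 1501 + 1337 = 2838 d
   = 2838 / 365 = 7.77 yr

7.77 years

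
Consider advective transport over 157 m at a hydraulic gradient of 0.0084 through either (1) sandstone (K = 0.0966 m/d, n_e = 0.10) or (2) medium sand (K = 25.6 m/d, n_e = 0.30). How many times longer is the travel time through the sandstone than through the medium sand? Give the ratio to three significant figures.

88.3

Unit 1 (sandstone): v = 0.0966×0.0084/0.10 = 0.008114 m/d, t = 157/0.008114 = 19350 d
Unit 2 (medium sand): v = 25.6×0.0084/0.30 = 0.7168 m/d, t = 157/0.7168 = 219.0 d
t(sandstone) / t(medium sand) = 19350/219.0 = 88.3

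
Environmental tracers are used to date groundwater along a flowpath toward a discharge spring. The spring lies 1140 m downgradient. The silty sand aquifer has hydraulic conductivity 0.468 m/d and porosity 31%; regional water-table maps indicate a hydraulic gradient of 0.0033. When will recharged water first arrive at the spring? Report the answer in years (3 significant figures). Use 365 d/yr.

q = Ki = 0.468 × 0.0033 = 0.001544 m/d
v = Ki/n = 0.468·0.0033/0.31 = 0.004982 m/d
t = L / v = 1140 / 0.004982 = 228800 d
   = 228800 / 365 = 627 yr

627 years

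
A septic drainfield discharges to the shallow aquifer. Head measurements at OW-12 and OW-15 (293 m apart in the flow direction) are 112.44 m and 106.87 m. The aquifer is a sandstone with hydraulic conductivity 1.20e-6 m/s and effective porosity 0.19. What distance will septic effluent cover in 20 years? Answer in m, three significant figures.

Hydraulic gradient i = (112.44 − 106.87) / 293 = 5.57 / 293 = 0.01901
K = 1.20e-6 m/s × 86400 s/d = 0.1037 m/d
Specific discharge q = 0.1037 × 0.01901 = 0.001971 m/d
v = Ki/n = 0.1037·0.01901/0.19 = 0.01037 m/d
T = 20 yr × 365 = 7300 d
L = v × T = 0.01037 × 7300 = 75.73 m

75.7 m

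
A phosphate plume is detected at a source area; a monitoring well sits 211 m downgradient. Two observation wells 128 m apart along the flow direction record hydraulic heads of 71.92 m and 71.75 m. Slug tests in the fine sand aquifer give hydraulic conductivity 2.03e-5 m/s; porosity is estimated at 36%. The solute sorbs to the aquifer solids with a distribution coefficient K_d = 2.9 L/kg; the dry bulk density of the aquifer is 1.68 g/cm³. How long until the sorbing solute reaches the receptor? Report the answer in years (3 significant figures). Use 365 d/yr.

Hydraulic gradient i = (71.92 − 71.75) / 128 = 0.17 / 128 = 0.001328
K = 2.03e-5 m/s × 86400 s/d = 1.754 m/d
q = Ki = 1.754 × 0.001328 = 0.002329 m/d
v = Ki/n = 1.754·0.001328/0.36 = 0.006471 m/d
Retardation R = 1 + ρ_b·K_d/n = 1 + 1.68×2.9/0.36 = 14.53
Contaminant velocity v_c = v/R = 0.006471/14.53 = 4.452e-4 m/d
t = L/v_c = 211/4.452e-4 = 473900 d
   = 473900/365 = 1300 yr

1300 years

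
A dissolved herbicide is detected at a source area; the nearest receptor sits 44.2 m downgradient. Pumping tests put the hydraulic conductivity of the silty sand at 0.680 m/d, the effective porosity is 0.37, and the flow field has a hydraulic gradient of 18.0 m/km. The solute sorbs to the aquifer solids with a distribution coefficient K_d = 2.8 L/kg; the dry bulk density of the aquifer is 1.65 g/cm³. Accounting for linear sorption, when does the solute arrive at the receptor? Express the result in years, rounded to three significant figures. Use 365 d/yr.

49.4 years

q = Ki = 0.680 × 0.018 = 0.01224 m/d
Seepage velocity v = q / n = 0.01224 / 0.37 = 0.03308 m/d
Retardation R = 1 + ρ_b·K_d/n = 1 + 1.65×2.8/0.37 = 13.49
Contaminant velocity v_c = v/R = 0.03308/13.49 = 0.002453 m/d
t = L/v_c = 44.2/0.002453 = 18020 d
   = 18020/365 = 49.4 yr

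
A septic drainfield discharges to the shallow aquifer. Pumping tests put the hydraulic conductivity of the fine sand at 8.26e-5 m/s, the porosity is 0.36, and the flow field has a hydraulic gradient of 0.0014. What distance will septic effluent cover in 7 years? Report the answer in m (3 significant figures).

70.9 m

K = 8.26e-5 m/s × 86400 s/d = 7.137 m/d
Specific discharge q = 7.137 × 0.0014 = 0.009991 m/d
Average linear velocity = 0.009991 / 0.36 = 0.02775 m/d
T = 7 yr × 365 = 2555 d
L = v × T = 0.02775 × 2555 = 70.91 m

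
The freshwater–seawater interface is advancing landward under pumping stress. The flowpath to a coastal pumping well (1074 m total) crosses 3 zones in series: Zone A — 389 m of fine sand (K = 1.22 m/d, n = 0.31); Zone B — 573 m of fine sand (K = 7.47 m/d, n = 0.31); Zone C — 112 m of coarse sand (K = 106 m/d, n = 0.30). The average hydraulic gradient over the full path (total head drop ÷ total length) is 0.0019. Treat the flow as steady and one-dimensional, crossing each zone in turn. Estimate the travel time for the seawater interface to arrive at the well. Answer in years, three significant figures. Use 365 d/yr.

Steady 1-D flow in series ⇒ the Darcy flux q is identical in every zone and the zone head losses add (resistances L/K in series).
Σ(L/K) = 389/1.22 + 573/7.47 + 112/106 = 318.9 + 76.71 + 1.057 = 396.6 d
K_eq = L_total / Σ(L/K) = 1074 / 396.6 = 2.708 m/d
q = K_eq · i = 2.708 × 0.0019 = 0.005145 m/d (same in every zone)
Zone A: v = q/n = 0.005145/0.31 = 0.01660 m/d → t_A = 389/0.01660 = 23440 d
Zone B: v = q/n = 0.005145/0.31 = 0.01660 m/d → t_B = 573/0.01660 = 34520 d
Zone C: v = q/n = 0.005145/0.30 = 0.01715 m/d → t_C = 112/0.01715 = 6531 d
Total t = 23440 + 34520 + 6531 = 64490 d
   = 64490 / 365 = 177 yr

177 years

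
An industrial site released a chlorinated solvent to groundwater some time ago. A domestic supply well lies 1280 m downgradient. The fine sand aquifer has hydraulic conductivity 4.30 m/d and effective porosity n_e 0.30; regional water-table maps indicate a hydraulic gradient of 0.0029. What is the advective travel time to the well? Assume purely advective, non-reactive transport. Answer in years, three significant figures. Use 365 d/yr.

84.4 years

Specific discharge q = 4.30 × 0.0029 = 0.01247 m/d
Average linear velocity = 0.01247 / 0.30 = 0.04157 m/d
t = L / v = 1280 / 0.04157 = 30790 d
   = 30790 / 365 = 84.4 yr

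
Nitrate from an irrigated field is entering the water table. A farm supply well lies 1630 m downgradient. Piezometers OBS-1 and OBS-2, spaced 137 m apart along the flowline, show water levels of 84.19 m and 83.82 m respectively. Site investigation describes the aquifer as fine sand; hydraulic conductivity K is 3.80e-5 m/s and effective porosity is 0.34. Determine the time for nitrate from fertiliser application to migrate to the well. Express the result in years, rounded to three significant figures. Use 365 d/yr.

171 years

Hydraulic gradient i = (84.19 − 83.82) / 137 = 0.37 / 137 = 0.002701
K = 3.80e-5 m/s × 86400 s/d = 3.283 m/d
q = Ki = 3.283 × 0.002701 = 0.008867 m/d
v_s = q/n_e = 0.008867/0.34 = 0.02608 m/d
t = L / v = 1630 / 0.02608 = 62500 d
   = 62500 / 365 = 171 yr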